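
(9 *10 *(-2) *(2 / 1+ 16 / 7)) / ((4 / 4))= -771.43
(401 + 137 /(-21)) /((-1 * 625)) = -8284 /13125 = -0.63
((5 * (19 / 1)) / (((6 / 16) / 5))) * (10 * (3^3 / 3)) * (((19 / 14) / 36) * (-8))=-722000 / 21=-34380.95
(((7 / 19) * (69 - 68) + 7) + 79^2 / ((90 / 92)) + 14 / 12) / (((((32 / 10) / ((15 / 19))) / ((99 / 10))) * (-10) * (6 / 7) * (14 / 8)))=-1040.19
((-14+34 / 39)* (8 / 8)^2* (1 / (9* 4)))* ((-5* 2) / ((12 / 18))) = 640 / 117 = 5.47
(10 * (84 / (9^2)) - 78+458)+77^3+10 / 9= 12336961 / 27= 456924.48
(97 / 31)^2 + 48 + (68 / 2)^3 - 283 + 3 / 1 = 37557601 / 961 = 39081.79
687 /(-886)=-687 /886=-0.78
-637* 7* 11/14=-7007/2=-3503.50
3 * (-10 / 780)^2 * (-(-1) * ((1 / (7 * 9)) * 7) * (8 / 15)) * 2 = 4 / 68445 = 0.00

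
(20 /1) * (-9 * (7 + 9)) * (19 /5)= -10944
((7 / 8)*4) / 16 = 7 / 32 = 0.22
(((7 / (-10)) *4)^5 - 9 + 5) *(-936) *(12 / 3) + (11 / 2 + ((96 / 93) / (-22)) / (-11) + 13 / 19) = 293689912716753 / 445431250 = 659338.37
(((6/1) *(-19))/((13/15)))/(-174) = 285/377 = 0.76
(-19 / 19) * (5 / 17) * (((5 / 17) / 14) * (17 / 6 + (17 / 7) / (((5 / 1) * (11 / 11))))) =-205 / 9996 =-0.02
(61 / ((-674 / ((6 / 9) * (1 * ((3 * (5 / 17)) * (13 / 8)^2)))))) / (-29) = 51545 / 10633024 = 0.00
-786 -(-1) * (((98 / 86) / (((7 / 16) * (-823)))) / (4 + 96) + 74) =-629924228 / 884725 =-712.00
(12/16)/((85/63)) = 189/340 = 0.56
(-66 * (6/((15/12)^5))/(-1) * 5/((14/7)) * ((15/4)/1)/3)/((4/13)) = 164736/125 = 1317.89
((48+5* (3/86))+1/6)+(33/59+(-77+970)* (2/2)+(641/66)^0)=7176415/7611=942.90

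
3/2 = 1.50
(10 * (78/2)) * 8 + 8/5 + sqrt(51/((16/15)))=3 * sqrt(85)/4 + 15608/5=3128.51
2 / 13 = 0.15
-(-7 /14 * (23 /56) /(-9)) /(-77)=23 /77616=0.00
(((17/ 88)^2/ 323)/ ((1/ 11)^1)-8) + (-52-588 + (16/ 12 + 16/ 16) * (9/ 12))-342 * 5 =-31517183/ 13376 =-2356.25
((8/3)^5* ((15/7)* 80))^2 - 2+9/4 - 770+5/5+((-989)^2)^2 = 1230987906232719121/1285956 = 957255074227.05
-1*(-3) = 3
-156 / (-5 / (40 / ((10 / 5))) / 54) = 33696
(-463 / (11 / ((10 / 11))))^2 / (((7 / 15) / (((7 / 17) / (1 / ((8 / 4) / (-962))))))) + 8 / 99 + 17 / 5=4282512901 / 5387375565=0.79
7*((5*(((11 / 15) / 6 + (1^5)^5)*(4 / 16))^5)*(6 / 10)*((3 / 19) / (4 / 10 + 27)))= 73570703507 / 349763235840000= 0.00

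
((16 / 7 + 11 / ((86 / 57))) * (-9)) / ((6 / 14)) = -17295 / 86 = -201.10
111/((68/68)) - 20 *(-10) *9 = 1911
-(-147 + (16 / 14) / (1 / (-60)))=1509 / 7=215.57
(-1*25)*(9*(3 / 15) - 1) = -20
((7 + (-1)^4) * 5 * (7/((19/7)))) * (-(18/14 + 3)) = -442.11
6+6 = 12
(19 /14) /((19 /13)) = 13 /14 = 0.93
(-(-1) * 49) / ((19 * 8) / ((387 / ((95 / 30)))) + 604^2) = 56889 / 423552820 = 0.00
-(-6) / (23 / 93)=558 / 23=24.26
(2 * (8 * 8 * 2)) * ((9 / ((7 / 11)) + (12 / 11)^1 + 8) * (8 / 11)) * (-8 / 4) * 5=-36638720 / 847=-43257.05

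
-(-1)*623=623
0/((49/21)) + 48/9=5.33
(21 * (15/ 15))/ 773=21/ 773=0.03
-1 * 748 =-748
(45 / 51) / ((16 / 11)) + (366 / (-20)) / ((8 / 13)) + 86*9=506511 / 680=744.87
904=904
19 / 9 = 2.11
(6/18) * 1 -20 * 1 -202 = -665/3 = -221.67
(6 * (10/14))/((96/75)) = 375/112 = 3.35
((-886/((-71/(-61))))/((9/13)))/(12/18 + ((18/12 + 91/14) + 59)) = -702598/43239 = -16.25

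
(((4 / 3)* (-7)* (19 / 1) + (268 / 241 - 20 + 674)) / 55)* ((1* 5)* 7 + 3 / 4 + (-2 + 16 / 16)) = 24007663 / 79530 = 301.87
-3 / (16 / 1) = -0.19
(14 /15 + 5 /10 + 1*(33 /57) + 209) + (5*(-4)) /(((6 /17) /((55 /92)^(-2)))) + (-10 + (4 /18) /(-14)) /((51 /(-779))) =15175620569 /73866870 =205.45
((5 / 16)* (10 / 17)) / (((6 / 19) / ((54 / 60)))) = 285 / 544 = 0.52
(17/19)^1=17/19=0.89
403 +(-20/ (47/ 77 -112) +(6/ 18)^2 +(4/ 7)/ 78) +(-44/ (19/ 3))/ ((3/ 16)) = 1810428070/ 4943211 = 366.25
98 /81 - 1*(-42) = 3500 /81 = 43.21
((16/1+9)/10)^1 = 5/2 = 2.50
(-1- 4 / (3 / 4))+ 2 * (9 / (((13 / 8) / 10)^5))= 176940145433 / 1113879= 158850.42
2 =2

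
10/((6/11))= 55/3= 18.33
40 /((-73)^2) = 40 /5329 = 0.01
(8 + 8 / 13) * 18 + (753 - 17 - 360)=6904 / 13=531.08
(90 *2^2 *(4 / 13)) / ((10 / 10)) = 1440 / 13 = 110.77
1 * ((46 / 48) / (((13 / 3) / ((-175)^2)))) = 6772.84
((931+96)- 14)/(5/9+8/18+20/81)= 812.41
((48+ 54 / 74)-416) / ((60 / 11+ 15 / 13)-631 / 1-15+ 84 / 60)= 9716135 / 16878068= 0.58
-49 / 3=-16.33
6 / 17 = 0.35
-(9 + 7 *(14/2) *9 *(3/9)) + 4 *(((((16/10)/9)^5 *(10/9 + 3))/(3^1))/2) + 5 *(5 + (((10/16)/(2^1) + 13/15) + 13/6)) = -9109192093313/79716150000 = -114.27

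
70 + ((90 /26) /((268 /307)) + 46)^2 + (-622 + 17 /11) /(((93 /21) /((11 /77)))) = 10540389473701 /4139145296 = 2546.51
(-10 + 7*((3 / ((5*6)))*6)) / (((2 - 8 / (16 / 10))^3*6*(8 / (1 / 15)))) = 29 / 97200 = 0.00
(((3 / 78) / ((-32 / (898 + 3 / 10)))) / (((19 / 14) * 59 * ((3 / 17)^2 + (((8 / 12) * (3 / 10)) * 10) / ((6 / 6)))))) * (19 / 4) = -0.03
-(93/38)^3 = -804357/54872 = -14.66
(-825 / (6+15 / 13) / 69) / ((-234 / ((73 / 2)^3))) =106979675 / 308016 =347.32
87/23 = 3.78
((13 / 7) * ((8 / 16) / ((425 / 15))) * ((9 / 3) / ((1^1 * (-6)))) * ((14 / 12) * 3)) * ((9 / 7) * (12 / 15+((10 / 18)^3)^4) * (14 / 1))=-14702205037637 / 17782600445100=-0.83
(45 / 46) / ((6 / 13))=195 / 92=2.12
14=14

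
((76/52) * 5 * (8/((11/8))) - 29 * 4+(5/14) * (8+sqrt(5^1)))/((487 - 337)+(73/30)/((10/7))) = -21208800/45556511+750 * sqrt(5)/318577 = -0.46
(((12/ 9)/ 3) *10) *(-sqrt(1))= -40/ 9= -4.44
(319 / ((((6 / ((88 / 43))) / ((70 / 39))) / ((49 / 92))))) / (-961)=-12035870 / 111200193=-0.11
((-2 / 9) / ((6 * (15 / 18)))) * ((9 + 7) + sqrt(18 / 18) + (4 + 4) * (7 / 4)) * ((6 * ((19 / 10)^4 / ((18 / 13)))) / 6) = -52519363 / 4050000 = -12.97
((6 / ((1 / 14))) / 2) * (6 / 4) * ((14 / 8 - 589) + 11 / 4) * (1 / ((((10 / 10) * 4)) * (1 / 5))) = -368235 / 8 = -46029.38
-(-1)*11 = 11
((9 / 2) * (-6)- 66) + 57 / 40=-91.58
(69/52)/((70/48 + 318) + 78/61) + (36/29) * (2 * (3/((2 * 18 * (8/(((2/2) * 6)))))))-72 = -25435015857/354047486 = -71.84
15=15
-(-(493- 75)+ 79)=339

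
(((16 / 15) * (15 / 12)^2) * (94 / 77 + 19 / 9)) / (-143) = -11545 / 297297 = -0.04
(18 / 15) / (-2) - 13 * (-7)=452 / 5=90.40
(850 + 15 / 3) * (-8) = -6840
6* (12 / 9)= 8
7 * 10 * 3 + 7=217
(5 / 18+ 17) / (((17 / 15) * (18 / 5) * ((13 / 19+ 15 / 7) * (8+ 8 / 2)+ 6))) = 0.11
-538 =-538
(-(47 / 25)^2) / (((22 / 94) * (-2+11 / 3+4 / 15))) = -311469 / 39875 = -7.81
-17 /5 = -3.40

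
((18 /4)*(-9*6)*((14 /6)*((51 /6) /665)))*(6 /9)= -4.83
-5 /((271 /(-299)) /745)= 1113775 /271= 4109.87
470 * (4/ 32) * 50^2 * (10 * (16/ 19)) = 23500000/ 19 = 1236842.11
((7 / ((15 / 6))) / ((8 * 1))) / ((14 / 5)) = 1 / 8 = 0.12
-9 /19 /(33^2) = -1 /2299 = -0.00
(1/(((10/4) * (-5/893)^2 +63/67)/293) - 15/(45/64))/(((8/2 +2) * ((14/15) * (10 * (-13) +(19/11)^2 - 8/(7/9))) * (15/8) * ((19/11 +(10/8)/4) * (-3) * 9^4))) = 3726679174077376/743188453809152572215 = 0.00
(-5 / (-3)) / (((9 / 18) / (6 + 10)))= 160 / 3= 53.33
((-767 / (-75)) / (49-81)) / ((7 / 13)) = -9971 / 16800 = -0.59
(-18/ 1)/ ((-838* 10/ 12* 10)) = 27/ 10475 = 0.00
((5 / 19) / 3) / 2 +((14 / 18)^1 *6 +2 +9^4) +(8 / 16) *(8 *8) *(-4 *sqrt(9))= 234981 / 38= 6183.71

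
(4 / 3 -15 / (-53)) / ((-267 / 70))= -0.42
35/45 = 7/9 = 0.78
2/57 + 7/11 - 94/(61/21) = -1212017/38247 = -31.69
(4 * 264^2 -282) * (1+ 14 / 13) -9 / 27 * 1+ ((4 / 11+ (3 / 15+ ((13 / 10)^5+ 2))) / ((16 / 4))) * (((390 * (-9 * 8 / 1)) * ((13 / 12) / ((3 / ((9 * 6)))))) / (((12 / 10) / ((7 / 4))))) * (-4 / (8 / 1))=16541228134877 / 13728000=1204926.29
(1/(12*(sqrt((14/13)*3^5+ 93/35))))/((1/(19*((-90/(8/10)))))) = -475*sqrt(54726945)/320744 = -10.96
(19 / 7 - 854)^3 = -211602189079 / 343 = -616916003.15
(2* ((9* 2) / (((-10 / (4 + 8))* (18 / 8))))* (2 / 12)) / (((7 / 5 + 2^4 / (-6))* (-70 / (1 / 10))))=-0.00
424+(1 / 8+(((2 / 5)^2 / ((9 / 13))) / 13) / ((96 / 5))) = 424.13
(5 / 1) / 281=5 / 281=0.02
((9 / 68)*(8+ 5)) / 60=39 / 1360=0.03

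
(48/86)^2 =576/1849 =0.31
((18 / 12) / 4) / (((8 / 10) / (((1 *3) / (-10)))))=-9 / 64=-0.14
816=816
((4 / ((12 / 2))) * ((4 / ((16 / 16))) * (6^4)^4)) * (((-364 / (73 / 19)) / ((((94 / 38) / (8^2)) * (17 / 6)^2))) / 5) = -2277612295860315488256 / 4957795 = -459400256739198.67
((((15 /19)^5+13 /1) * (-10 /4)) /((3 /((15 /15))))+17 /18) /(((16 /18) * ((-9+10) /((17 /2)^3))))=-2221345381511 /316940672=-7008.71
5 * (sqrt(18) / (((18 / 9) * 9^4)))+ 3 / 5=5 * sqrt(2) / 4374+ 3 / 5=0.60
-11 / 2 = -5.50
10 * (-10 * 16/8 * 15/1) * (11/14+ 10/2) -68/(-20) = -607381/35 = -17353.74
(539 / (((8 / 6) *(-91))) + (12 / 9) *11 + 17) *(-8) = -8494 / 39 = -217.79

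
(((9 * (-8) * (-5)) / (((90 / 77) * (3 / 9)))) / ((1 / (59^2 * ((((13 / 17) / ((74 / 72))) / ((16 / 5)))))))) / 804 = 156801645 / 168572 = 930.18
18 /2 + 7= 16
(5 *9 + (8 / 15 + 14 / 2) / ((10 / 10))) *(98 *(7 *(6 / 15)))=1081136 / 75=14415.15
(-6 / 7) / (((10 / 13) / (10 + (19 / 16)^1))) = -12.47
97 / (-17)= -97 / 17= -5.71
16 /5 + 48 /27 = 4.98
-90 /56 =-45 /28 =-1.61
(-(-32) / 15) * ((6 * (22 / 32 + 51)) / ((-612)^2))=827 / 468180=0.00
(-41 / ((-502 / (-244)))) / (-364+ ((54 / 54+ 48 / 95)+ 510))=-475190 / 3517263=-0.14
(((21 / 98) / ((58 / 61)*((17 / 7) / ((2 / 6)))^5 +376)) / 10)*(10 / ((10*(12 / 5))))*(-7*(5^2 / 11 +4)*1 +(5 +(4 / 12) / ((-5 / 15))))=-64296379 / 3589863184160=-0.00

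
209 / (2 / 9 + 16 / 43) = 80883 / 230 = 351.67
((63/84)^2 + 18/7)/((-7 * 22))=-351/17248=-0.02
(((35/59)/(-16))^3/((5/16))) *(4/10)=-1715/26288512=-0.00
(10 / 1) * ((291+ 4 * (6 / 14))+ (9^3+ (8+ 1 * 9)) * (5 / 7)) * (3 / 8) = 86685 / 28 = 3095.89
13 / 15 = 0.87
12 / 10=6 / 5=1.20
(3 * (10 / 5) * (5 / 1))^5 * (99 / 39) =801900000 / 13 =61684615.38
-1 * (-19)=19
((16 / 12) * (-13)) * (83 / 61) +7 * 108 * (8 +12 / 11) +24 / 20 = 68948698 / 10065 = 6850.34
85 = 85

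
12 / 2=6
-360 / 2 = -180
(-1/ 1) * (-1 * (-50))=-50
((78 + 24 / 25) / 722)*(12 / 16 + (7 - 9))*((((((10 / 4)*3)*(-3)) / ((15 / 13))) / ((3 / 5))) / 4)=1.11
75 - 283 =-208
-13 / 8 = -1.62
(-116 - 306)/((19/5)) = -2110/19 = -111.05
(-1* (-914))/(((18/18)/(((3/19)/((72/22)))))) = 5027/114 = 44.10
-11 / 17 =-0.65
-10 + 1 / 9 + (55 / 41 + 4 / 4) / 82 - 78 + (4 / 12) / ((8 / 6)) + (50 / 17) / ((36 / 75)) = -83827309 / 1028772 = -81.48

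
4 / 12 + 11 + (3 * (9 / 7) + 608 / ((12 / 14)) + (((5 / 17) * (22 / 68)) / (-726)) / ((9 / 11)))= 158296825 / 218484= 724.52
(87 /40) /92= 87 /3680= 0.02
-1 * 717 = -717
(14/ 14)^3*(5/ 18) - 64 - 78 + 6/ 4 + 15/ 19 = -23843/ 171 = -139.43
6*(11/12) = 11/2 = 5.50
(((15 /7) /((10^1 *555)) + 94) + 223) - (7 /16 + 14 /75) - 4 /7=98152129 /310800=315.80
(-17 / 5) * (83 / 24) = -1411 / 120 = -11.76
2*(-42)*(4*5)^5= -268800000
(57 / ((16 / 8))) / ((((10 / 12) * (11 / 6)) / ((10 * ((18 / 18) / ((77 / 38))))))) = 77976 / 847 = 92.06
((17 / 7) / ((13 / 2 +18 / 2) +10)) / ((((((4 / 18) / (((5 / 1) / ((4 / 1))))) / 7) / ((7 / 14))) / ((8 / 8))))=15 / 8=1.88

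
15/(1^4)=15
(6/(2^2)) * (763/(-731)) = -2289/1462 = -1.57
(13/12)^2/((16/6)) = 169/384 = 0.44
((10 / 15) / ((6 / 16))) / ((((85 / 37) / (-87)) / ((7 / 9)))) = -120176 / 2295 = -52.36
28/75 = 0.37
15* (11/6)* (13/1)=715/2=357.50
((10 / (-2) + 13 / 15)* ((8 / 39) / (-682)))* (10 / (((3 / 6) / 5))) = 160 / 1287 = 0.12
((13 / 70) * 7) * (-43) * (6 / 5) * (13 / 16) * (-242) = 2637921 / 200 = 13189.60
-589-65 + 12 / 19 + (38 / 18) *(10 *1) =-108116 / 171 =-632.26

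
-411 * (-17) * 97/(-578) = -39867/34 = -1172.56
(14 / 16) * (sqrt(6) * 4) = 7 * sqrt(6) / 2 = 8.57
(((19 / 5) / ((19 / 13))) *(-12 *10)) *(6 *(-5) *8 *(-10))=-748800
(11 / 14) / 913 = 1 / 1162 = 0.00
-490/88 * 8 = -490/11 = -44.55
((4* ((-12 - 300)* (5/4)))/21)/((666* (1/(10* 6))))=-5200/777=-6.69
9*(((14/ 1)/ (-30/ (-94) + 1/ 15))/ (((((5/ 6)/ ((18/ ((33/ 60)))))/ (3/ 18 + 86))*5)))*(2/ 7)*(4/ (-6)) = -42100.94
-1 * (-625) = 625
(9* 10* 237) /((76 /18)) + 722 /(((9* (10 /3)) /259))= 11285.11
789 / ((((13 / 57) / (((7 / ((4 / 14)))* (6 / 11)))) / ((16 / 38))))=2783592 / 143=19465.68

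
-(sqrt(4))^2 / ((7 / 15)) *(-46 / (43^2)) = 2760 / 12943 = 0.21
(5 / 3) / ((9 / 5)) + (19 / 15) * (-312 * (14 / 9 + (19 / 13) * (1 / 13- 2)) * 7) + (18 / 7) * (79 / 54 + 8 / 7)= 299238722 / 85995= 3479.72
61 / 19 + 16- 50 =-585 / 19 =-30.79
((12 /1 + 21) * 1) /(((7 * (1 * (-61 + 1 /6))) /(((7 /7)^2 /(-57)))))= 66 /48545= 0.00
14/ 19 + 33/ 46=1271/ 874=1.45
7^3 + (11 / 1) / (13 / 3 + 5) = 9637 / 28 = 344.18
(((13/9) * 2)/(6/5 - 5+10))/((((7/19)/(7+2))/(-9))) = -22230/217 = -102.44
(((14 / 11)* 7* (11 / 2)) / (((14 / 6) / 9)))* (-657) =-124173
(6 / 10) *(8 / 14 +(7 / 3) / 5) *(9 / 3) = 327 / 175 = 1.87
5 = 5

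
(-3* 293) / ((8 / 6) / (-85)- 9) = 224145 / 2299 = 97.50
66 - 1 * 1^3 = 65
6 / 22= 3 / 11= 0.27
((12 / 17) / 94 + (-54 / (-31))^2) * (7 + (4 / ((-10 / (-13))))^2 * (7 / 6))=90031522 / 767839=117.25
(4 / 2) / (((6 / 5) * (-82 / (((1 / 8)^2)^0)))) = -5 / 246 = -0.02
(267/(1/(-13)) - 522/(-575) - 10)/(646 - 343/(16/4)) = -6.21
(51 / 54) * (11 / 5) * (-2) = -187 / 45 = -4.16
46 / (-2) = -23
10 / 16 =5 / 8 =0.62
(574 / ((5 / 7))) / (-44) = -2009 / 110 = -18.26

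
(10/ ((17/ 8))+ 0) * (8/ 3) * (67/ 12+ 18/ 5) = 17632/ 153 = 115.24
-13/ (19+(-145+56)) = 13/ 70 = 0.19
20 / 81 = 0.25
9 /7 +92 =653 /7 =93.29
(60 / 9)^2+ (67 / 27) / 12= 14467 / 324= 44.65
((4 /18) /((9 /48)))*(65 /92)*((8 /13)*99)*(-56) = -197120 /69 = -2856.81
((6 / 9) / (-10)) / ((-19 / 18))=6 / 95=0.06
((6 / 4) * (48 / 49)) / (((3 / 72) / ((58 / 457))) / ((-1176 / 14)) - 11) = -1202688 / 9006655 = -0.13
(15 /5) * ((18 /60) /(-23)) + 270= 62091 /230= 269.96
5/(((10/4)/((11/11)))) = 2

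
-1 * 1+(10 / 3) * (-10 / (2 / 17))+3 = -844 / 3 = -281.33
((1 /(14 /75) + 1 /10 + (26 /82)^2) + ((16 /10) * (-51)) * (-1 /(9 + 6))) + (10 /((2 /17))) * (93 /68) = 149732343 /1176700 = 127.25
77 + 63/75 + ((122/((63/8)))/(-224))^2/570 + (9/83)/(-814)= 5829840362687741/74895294335400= 77.84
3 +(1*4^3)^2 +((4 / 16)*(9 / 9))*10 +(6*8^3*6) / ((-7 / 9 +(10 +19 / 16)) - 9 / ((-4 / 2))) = 22920257 / 4294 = 5337.74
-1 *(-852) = 852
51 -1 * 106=-55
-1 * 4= -4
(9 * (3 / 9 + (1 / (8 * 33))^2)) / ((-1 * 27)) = -23233 / 209088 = -0.11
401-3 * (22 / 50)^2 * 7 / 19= 4759334 / 11875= 400.79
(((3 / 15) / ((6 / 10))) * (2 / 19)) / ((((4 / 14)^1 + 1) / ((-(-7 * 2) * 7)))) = 1372 / 513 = 2.67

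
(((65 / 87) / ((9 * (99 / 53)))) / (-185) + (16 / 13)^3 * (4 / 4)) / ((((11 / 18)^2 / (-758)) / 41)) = -1460211347631112 / 9413022333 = -155126.73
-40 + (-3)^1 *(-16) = 8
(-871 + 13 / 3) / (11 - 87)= 650 / 57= 11.40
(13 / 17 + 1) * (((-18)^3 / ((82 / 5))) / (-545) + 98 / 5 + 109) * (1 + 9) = 10193460 / 4469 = 2280.93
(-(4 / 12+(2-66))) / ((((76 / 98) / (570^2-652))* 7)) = 3802803.30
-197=-197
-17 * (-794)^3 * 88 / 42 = 374423505632 / 21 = 17829690744.38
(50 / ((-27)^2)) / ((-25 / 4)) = -8 / 729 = -0.01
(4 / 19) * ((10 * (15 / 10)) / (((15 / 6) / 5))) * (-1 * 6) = -720 / 19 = -37.89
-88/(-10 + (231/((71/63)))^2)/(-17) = 0.00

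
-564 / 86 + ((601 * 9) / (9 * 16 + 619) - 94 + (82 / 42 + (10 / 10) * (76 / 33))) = -96591304 / 1082697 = -89.21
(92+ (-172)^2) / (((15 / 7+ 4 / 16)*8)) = 103866 / 67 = 1550.24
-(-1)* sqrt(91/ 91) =1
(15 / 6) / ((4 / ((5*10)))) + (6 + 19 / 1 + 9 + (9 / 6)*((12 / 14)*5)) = 2007 / 28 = 71.68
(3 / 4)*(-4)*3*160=-1440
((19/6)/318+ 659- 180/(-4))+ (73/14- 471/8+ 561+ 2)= 32410985/26712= 1213.35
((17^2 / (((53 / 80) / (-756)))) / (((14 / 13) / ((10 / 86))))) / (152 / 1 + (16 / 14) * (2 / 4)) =-47338200 / 202831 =-233.39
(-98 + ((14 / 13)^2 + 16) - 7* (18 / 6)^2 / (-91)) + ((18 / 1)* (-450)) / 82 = -1239795 / 6929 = -178.93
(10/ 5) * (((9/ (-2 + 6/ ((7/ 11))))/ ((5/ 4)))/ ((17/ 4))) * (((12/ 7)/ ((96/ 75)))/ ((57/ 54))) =2430/ 4199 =0.58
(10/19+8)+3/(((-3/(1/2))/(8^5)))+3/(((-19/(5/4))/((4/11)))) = -180131/11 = -16375.55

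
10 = 10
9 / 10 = 0.90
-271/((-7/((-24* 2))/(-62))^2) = -48982287.67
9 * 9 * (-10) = -810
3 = 3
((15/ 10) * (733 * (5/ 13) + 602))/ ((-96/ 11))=-126401/ 832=-151.92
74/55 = 1.35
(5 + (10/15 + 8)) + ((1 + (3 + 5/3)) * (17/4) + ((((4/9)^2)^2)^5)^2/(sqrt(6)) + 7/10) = 604462909807314587353088 * sqrt(6)/443426488243037769948249630619149892803 + 769/20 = 38.45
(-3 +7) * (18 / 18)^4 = 4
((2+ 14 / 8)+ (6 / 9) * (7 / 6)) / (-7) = -163 / 252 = -0.65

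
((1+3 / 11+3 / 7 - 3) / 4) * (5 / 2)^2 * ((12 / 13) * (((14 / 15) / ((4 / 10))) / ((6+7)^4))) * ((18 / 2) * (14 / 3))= -26250 / 4084223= -0.01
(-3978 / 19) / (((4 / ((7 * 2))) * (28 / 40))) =-19890 / 19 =-1046.84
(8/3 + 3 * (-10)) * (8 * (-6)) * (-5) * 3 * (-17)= 334560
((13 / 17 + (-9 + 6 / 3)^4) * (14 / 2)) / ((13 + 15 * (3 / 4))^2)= 4572960 / 159953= 28.59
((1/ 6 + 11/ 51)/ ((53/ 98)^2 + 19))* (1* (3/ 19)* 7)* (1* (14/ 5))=0.06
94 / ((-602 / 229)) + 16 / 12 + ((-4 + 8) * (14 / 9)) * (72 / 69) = -193369 / 6923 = -27.93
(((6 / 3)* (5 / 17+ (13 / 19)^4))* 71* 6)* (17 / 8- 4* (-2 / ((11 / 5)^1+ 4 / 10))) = 2274.86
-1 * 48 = -48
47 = 47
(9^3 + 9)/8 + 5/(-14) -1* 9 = 82.89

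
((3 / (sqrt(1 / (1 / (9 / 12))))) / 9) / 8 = sqrt(3) / 36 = 0.05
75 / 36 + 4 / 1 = 73 / 12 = 6.08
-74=-74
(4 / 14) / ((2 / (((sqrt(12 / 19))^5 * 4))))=1152 * sqrt(57) / 48013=0.18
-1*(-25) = 25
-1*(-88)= 88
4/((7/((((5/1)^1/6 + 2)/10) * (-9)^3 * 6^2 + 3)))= -148656/35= -4247.31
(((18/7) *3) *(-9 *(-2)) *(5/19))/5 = 972/133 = 7.31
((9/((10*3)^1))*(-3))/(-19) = 9/190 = 0.05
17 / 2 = 8.50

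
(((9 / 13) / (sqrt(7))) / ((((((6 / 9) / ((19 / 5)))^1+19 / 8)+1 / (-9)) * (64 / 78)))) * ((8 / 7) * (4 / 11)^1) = 36936 * sqrt(7) / 1798643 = 0.05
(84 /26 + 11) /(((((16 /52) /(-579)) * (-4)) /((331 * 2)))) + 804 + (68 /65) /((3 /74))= 6915032171 /1560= 4432712.93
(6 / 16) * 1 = 3 / 8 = 0.38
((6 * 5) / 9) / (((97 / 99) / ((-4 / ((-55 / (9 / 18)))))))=12 / 97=0.12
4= 4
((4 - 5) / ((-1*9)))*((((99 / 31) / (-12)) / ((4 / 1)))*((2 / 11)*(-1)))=1 / 744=0.00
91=91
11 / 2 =5.50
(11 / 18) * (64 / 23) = 352 / 207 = 1.70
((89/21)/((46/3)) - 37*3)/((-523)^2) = -35653/88076338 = -0.00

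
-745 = -745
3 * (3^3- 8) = 57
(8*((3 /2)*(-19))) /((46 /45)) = -5130 /23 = -223.04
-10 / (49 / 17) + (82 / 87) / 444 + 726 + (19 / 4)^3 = 25127066467 / 30284352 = 829.70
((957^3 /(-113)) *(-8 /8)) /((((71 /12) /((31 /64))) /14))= 570580337943 /64184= 8889759.72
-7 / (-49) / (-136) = -1 / 952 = -0.00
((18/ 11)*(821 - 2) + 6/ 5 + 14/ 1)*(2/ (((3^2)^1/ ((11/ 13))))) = 149092/ 585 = 254.86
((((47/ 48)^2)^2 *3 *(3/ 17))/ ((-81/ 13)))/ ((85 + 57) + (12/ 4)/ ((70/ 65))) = -444050971/ 823152181248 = -0.00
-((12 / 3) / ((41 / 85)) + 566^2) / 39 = -4378312 / 533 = -8214.47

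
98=98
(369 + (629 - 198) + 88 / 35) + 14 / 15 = 84362 / 105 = 803.45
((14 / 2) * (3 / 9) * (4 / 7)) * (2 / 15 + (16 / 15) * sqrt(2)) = 8 / 45 + 64 * sqrt(2) / 45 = 2.19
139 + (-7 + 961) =1093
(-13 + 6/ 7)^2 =7225/ 49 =147.45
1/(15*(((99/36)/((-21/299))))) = -28/16445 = -0.00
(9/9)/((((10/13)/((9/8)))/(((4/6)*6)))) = 117/20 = 5.85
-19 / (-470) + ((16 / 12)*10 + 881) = 1261067 / 1410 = 894.37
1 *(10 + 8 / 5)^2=134.56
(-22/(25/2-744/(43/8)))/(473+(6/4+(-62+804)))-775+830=55.00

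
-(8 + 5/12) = -101/12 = -8.42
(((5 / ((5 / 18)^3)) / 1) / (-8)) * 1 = -729 / 25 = -29.16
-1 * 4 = -4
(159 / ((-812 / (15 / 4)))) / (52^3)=-2385 / 456694784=-0.00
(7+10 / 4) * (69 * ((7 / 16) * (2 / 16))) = 9177 / 256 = 35.85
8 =8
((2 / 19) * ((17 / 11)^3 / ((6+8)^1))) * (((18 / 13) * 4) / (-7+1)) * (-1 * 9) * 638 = 30775032 / 209209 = 147.10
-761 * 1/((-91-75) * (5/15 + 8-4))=1.06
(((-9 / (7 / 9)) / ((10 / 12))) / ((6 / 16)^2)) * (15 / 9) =-1152 / 7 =-164.57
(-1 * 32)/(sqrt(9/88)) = -64 * sqrt(22)/3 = -100.06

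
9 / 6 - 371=-739 / 2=-369.50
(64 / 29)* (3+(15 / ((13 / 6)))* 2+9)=21504 / 377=57.04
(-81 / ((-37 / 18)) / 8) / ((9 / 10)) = 405 / 74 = 5.47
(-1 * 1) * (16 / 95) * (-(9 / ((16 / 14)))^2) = 3969 / 380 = 10.44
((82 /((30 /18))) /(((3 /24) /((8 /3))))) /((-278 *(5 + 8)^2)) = -2624 /117455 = -0.02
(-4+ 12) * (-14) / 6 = -56 / 3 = -18.67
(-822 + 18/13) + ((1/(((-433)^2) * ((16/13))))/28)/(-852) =-763442632737961/930329417472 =-820.62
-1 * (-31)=31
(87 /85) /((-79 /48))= -4176 /6715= -0.62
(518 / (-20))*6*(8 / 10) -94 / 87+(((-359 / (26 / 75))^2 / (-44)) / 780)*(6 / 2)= -737208662123 / 3364046400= -219.14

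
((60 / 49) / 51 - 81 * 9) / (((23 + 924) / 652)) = -395918524 / 788851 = -501.89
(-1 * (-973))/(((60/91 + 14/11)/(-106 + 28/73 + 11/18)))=-134385872621/2541276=-52881.26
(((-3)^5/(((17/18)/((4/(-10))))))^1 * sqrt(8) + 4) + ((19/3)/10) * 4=98/15 + 17496 * sqrt(2)/85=297.63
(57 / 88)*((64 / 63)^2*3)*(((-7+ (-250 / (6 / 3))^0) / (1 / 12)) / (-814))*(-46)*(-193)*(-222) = -349597.64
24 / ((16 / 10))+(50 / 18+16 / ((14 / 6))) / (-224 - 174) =375503 / 25074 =14.98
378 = 378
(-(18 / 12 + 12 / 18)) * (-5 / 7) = 65 / 42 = 1.55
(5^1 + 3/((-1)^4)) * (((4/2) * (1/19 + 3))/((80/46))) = 2668/95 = 28.08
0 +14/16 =7/8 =0.88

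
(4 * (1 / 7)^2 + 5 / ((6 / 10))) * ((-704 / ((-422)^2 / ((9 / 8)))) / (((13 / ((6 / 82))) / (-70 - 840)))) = 2449260 / 12777527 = 0.19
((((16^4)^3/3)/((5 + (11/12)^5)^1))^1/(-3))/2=-2769057513816.86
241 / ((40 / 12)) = 723 / 10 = 72.30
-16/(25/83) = -1328/25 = -53.12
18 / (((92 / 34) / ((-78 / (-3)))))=3978 / 23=172.96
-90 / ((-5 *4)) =9 / 2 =4.50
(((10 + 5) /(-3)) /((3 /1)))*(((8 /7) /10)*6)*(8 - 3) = -40 /7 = -5.71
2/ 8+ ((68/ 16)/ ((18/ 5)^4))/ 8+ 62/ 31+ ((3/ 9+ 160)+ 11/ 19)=163.17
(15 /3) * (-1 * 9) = -45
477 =477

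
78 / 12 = 13 / 2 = 6.50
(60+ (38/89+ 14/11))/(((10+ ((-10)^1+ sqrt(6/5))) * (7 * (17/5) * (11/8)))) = 1208080 * sqrt(30)/3844533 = 1.72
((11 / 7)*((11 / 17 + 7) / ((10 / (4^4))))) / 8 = 4576 / 119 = 38.45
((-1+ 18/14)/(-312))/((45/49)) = -7/7020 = -0.00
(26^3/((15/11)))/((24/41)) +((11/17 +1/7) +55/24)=943418359/42840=22021.90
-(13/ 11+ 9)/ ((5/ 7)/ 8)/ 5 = -6272/ 275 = -22.81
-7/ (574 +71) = -0.01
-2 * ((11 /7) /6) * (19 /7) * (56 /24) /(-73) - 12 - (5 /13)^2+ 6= -4743040 /777231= -6.10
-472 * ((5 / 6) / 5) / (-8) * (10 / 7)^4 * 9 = 885000 / 2401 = 368.60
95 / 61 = 1.56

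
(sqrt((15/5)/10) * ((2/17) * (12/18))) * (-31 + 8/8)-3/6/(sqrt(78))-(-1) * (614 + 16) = -4 * sqrt(30)/17-sqrt(78)/156 + 630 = 628.65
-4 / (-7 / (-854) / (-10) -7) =4880 / 8541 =0.57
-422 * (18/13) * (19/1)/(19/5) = -37980/13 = -2921.54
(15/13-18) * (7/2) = -1533/26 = -58.96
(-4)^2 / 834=8 / 417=0.02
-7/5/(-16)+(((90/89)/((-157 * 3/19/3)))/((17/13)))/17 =26488979/323055760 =0.08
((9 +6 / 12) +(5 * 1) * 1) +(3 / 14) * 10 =233 / 14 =16.64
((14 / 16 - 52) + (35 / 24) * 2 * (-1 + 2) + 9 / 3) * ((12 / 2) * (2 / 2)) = -1085 / 4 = -271.25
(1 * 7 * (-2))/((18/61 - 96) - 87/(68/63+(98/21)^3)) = 2368264/16332897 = 0.14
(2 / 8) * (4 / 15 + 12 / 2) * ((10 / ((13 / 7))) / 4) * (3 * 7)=2303 / 52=44.29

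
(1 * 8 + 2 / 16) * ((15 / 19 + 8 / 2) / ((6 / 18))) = 17745 / 152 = 116.74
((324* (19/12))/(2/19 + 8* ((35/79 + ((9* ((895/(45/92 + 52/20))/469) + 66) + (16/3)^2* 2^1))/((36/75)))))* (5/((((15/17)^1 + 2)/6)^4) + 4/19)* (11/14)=60257456306652708477/3413222317202764108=17.65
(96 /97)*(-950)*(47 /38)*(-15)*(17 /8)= 3595500 /97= 37067.01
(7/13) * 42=294/13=22.62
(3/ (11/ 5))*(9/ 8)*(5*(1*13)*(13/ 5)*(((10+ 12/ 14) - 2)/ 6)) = 235755/ 616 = 382.72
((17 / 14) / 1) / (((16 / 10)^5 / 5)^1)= 265625 / 458752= 0.58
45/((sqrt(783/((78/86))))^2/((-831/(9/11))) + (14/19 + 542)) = 33867405/407828921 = 0.08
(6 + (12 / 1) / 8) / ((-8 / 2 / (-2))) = 15 / 4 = 3.75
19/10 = 1.90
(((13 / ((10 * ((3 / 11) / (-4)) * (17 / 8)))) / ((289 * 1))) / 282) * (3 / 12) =-286 / 10390995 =-0.00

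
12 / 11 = 1.09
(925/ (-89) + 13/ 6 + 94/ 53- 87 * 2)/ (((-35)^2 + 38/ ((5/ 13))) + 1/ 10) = -0.14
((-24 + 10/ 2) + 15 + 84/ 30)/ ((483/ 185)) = -74/ 161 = -0.46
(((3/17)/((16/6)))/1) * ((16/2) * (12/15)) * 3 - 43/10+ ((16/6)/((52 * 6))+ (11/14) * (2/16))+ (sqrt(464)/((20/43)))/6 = -651073/222768+ 43 * sqrt(29)/30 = 4.80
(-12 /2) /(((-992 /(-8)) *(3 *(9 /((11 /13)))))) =-11 /7254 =-0.00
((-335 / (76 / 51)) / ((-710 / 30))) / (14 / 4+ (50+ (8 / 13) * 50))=666315 / 5911318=0.11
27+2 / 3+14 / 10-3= 391 / 15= 26.07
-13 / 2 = -6.50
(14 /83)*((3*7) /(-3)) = -98 /83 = -1.18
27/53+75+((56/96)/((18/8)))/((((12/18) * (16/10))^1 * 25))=2881811/38160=75.52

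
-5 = -5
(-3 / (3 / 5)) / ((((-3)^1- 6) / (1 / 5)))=1 / 9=0.11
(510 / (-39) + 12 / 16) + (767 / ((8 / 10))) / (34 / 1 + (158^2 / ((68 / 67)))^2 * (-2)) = -224153751356367 / 18184078504384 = -12.33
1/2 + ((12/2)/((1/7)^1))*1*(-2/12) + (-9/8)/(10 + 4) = -737/112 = -6.58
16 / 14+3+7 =11.14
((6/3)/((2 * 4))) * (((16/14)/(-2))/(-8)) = 1/56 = 0.02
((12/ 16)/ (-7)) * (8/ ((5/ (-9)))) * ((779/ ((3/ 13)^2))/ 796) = 394953/ 13930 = 28.35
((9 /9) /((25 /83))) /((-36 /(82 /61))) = -3403 /27450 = -0.12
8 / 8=1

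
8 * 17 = 136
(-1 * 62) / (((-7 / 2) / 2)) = 248 / 7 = 35.43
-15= -15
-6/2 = -3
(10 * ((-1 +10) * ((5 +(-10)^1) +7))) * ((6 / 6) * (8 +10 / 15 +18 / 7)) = 14160 / 7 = 2022.86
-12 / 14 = -6 / 7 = -0.86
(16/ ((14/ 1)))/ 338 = 4/ 1183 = 0.00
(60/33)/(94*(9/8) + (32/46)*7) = 1840/111947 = 0.02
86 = 86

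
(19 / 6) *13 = 247 / 6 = 41.17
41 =41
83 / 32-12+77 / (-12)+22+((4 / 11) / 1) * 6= 8827 / 1056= 8.36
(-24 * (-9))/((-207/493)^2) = 1225.20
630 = 630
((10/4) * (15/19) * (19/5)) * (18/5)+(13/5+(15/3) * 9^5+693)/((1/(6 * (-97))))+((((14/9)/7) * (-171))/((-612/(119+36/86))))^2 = -149099812178084479/865664820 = -172237347.22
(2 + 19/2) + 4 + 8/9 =16.39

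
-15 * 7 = -105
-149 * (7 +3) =-1490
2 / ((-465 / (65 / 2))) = -13 / 93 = -0.14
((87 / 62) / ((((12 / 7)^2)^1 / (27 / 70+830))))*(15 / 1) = 11799781 / 1984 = 5947.47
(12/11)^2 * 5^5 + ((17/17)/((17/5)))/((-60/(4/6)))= 137699879/37026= 3719.00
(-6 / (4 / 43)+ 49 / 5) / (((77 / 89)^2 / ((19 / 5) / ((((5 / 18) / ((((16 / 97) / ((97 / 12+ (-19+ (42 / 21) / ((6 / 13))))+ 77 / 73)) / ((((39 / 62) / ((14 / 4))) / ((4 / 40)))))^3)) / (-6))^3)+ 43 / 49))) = -2687273392973284978105230986960541304610372066941278698649681510885647774796203 / 41903817275907028532264834639537244293165074950818559403008936220983886718750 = -64.13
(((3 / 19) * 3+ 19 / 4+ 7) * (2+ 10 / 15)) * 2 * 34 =126344 / 57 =2216.56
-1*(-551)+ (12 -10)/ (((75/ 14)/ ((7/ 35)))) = 206653/ 375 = 551.07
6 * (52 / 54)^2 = 1352 / 243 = 5.56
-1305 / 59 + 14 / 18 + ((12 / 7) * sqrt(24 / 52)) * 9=-11332 / 531 + 108 * sqrt(78) / 91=-10.86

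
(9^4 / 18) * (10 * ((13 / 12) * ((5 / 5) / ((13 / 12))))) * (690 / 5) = 503010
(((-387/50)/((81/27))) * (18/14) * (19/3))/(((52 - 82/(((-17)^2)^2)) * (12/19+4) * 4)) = -0.02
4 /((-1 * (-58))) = 2 /29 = 0.07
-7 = -7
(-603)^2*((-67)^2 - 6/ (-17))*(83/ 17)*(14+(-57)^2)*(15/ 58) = 112733689520544885/ 16762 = 6725551218264.22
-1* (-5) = 5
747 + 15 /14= 10473 /14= 748.07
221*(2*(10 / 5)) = 884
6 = 6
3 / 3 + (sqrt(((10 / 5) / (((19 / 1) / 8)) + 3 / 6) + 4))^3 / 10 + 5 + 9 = 203*sqrt(7714) / 14440 + 15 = 16.23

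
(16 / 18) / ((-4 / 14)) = -28 / 9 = -3.11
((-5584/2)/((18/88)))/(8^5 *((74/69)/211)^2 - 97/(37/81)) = 107050918309984/1658765737201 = 64.54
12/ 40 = 3/ 10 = 0.30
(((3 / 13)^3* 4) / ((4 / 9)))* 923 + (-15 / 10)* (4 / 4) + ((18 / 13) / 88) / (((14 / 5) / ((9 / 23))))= 240854181 / 2394392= 100.59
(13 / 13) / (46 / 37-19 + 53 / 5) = -185 / 1324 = -0.14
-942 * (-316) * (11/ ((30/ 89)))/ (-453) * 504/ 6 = -1801277.01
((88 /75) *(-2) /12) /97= -44 /21825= -0.00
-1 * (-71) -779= -708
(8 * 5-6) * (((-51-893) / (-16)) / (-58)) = -1003 / 29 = -34.59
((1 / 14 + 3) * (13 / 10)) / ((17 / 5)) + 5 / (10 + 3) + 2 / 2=15835 / 6188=2.56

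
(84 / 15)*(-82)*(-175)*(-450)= -36162000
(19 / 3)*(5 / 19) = 5 / 3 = 1.67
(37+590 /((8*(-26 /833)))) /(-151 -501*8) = 241887 /432536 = 0.56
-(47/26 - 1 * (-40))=-41.81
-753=-753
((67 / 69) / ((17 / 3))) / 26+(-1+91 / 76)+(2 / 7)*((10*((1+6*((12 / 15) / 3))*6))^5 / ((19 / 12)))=45083158464686705 / 2704156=16671803869.56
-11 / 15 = -0.73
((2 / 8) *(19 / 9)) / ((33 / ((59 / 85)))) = 1121 / 100980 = 0.01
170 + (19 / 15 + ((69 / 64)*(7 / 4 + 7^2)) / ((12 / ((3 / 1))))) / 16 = 42008761 / 245760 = 170.93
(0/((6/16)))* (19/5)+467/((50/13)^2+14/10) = 28.84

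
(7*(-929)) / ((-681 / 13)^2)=-1099007 / 463761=-2.37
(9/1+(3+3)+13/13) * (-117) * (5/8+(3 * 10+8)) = -72306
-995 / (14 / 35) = -4975 / 2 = -2487.50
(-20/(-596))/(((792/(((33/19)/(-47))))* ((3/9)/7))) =-35/1064456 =-0.00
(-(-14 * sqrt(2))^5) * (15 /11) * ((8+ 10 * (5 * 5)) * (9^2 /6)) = 112394459520 * sqrt(2) /11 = 14449978998.98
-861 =-861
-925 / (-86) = 925 / 86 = 10.76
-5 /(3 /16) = -80 /3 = -26.67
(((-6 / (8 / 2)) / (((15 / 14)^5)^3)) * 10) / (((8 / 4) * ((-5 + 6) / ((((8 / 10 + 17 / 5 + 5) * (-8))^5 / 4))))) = 131241033448404523844479483904 / 91227893829345703125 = 1438606416.74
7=7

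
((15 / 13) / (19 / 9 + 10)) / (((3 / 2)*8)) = 45 / 5668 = 0.01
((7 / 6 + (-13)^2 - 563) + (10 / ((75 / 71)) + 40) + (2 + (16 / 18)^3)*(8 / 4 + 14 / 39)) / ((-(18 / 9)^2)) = 95810177 / 1137240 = 84.25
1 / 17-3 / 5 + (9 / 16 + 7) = 9549 / 1360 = 7.02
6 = 6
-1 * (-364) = 364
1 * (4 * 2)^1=8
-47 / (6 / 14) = -329 / 3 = -109.67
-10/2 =-5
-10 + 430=420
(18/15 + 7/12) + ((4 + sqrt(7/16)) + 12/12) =sqrt(7)/4 + 407/60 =7.44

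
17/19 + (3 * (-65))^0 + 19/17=973/323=3.01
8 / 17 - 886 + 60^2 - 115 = 44191 / 17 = 2599.47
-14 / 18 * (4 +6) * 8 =-560 / 9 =-62.22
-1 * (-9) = 9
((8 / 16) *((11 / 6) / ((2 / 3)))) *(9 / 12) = 33 / 32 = 1.03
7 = 7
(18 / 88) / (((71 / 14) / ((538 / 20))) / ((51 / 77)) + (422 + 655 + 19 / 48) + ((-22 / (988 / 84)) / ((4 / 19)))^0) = 164628 / 868173823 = 0.00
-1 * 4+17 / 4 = 1 / 4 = 0.25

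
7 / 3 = 2.33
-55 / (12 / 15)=-275 / 4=-68.75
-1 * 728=-728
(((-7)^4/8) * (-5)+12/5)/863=-59929/34520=-1.74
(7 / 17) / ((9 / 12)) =28 / 51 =0.55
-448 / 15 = -29.87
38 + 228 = 266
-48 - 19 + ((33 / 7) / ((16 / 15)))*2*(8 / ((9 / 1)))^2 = -3781 / 63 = -60.02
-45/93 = -15/31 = -0.48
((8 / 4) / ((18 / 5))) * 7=35 / 9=3.89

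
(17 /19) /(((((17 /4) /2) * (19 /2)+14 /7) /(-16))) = -0.65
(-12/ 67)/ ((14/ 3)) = -18/ 469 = -0.04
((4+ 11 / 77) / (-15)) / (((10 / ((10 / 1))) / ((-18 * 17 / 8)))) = 1479 / 140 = 10.56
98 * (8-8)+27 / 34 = 27 / 34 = 0.79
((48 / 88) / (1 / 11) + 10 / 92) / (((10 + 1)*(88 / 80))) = 1405 / 2783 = 0.50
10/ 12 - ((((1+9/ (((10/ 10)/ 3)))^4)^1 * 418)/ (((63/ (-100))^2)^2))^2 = -229014241279999999928255465/ 86093442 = -2660066039408669477.15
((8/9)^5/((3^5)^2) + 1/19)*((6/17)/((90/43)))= 149958500699/16893470422845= 0.01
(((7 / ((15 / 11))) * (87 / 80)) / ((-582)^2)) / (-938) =-319 / 18155606400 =-0.00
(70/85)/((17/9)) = 126/289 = 0.44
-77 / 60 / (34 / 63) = -1617 / 680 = -2.38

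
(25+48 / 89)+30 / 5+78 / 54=26420 / 801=32.98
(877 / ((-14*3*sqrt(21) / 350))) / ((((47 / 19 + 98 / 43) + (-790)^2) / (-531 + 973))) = -7917424450*sqrt(21) / 32123295729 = -1.13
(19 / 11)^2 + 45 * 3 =16696 / 121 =137.98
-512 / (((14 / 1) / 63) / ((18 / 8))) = -5184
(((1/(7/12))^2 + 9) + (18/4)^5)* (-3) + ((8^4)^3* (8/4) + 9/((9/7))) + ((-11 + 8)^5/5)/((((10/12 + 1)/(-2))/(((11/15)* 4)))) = 137438948062.86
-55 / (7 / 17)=-935 / 7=-133.57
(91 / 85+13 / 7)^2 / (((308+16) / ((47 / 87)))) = 35656127 / 2494814175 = 0.01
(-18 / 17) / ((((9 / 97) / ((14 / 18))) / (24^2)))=-86912 / 17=-5112.47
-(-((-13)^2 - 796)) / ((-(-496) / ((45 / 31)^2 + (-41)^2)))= -507075591 / 238328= -2127.64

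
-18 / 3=-6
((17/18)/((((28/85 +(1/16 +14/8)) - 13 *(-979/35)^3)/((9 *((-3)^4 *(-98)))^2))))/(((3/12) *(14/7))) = 112431151083384000/3317902360079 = 33886.21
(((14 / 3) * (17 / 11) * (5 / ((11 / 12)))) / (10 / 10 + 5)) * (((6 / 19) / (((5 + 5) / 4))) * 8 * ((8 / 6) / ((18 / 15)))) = 152320 / 20691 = 7.36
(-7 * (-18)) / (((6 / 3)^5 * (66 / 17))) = 357 / 352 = 1.01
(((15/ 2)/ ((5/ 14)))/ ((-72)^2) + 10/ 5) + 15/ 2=9.50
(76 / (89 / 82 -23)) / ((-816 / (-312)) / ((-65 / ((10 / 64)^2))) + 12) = -539242496 / 1865737047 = -0.29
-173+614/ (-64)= -5843/ 32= -182.59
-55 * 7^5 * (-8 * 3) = 22185240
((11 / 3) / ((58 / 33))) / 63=121 / 3654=0.03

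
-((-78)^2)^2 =-37015056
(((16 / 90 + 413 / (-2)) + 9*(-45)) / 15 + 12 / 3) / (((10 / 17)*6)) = -10.41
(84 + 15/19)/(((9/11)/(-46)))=-4767.05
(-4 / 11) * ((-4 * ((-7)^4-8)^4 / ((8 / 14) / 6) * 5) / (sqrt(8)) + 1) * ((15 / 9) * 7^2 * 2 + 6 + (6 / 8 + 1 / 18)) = -6125 / 99 + 7029831765820714375 * sqrt(2) / 66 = 150631567036740207.15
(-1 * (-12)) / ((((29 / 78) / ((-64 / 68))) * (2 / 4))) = -29952 / 493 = -60.75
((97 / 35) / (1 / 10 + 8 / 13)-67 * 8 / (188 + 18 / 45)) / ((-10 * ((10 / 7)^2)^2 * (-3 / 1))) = 2004149 / 243350000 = 0.01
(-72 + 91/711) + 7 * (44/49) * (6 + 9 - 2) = 48985/4977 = 9.84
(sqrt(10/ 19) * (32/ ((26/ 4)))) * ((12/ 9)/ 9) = 256 * sqrt(190)/ 6669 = 0.53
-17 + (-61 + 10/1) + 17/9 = -595/9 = -66.11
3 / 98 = 0.03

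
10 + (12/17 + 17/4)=1017/68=14.96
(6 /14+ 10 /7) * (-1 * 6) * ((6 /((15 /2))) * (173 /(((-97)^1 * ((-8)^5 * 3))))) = -2249 /13905920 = -0.00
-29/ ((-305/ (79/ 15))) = 2291/ 4575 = 0.50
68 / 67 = 1.01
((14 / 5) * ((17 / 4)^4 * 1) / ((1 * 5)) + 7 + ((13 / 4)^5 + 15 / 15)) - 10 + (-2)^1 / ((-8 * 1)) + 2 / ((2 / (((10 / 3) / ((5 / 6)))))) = 14017101 / 25600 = 547.54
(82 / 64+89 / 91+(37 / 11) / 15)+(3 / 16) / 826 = 8801237 / 3543540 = 2.48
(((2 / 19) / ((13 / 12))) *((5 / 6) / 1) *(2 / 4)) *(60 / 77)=600 / 19019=0.03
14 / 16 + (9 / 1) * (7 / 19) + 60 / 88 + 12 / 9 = 31129 / 5016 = 6.21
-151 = -151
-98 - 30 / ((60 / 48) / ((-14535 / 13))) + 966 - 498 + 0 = 353650 / 13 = 27203.85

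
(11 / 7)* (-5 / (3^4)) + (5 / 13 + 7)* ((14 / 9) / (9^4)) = -170609 / 1791153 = -0.10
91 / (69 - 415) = -91 / 346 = -0.26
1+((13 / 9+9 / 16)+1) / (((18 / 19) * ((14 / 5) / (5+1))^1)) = 7.80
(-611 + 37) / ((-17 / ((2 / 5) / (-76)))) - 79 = -127872 / 1615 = -79.18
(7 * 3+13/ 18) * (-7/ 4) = -38.01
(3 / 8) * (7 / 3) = 7 / 8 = 0.88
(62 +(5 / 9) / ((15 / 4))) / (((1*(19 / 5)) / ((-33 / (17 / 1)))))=-92290 / 2907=-31.75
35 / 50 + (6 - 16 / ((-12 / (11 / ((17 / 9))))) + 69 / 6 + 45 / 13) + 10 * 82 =849.43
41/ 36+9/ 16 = 245/ 144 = 1.70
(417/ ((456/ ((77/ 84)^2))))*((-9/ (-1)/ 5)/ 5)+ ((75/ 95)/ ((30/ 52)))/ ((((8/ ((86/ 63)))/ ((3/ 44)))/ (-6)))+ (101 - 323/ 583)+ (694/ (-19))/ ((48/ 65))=2004496643/ 39177600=51.16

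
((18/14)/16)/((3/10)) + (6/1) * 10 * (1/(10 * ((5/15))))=1023/56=18.27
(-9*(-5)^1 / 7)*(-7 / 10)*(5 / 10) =-9 / 4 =-2.25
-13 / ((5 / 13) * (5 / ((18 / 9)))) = -338 / 25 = -13.52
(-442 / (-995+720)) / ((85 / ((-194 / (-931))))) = 5044 / 1280125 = 0.00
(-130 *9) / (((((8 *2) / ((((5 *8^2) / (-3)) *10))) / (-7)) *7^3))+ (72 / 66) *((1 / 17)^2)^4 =-5985199884377412 / 3759933260699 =-1591.84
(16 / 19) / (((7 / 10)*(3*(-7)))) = -0.06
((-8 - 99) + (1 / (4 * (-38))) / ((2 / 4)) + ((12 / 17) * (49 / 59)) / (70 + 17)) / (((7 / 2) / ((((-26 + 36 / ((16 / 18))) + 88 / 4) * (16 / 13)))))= -69072505100 / 50291423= -1373.45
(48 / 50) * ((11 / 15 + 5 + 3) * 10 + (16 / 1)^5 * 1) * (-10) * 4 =-40268672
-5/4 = -1.25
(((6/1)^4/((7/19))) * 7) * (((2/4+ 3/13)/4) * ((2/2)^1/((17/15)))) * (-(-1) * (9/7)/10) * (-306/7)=-14211126/637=-22309.46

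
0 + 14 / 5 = 14 / 5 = 2.80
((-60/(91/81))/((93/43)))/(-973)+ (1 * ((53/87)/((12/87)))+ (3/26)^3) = 49470581743/11133042648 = 4.44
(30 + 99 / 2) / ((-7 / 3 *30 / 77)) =-1749 / 20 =-87.45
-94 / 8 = -47 / 4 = -11.75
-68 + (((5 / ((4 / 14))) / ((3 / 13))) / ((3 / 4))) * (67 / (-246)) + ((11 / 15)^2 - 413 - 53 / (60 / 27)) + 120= -45591863 / 110700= -411.85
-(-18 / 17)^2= -1.12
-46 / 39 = -1.18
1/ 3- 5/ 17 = 2/ 51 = 0.04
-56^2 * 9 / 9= -3136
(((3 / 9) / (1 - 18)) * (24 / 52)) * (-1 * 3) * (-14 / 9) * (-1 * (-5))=-140 / 663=-0.21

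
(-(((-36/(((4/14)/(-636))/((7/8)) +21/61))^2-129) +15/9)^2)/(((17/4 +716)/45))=-15067168510143120899951604722000/2052109798128447541639201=-7342281.84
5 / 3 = 1.67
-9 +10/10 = -8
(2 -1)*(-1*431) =-431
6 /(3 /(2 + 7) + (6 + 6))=18 /37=0.49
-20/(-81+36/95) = 1900/7659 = 0.25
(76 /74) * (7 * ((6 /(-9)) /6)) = -266 /333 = -0.80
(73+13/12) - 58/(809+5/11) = 82375/1113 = 74.01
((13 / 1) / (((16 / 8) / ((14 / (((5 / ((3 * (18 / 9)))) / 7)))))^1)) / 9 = 1274 / 15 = 84.93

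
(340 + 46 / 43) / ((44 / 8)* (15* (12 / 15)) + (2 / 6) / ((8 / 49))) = 351984 / 70219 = 5.01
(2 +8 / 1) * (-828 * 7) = -57960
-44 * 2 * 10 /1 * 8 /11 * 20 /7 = -12800 /7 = -1828.57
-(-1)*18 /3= 6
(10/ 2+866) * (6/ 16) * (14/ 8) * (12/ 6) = 18291/ 16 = 1143.19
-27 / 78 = -9 / 26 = -0.35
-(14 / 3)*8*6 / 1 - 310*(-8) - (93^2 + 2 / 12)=-38359 / 6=-6393.17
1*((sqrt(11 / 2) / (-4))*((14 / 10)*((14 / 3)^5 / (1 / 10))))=-18167.00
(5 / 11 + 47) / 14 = 261 / 77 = 3.39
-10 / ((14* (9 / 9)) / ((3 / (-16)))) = 15 / 112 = 0.13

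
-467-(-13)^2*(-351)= 58852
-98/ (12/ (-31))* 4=3038/ 3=1012.67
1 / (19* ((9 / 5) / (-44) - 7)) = -220 / 29431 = -0.01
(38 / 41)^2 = 1444 / 1681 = 0.86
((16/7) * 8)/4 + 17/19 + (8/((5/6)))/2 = 6827/665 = 10.27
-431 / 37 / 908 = -431 / 33596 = -0.01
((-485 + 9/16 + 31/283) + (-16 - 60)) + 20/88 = -27897495/49808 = -560.10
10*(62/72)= 155/18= 8.61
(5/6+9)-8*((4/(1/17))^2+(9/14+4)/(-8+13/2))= -1552211/42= -36957.40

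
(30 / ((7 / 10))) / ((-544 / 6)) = -225 / 476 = -0.47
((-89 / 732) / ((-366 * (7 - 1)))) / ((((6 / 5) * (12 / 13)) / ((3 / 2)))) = 5785 / 77158656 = 0.00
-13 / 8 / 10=-13 / 80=-0.16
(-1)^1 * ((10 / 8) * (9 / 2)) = -45 / 8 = -5.62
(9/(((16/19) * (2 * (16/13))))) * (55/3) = 40755/512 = 79.60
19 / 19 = 1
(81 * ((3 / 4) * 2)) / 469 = 243 / 938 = 0.26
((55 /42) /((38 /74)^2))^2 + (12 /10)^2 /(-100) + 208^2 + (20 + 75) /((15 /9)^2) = 6224579122889929 /143678902500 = 43322.85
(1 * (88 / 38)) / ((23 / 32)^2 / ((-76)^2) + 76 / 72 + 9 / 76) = 123273216 / 62497433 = 1.97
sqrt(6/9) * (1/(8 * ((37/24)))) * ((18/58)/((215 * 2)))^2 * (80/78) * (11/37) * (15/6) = 297 * sqrt(6)/27674495173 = 0.00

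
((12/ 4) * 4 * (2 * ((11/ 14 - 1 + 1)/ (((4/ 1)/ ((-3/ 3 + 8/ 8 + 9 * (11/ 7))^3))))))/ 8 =32019867/ 19208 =1667.01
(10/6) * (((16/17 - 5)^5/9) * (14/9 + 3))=-1319450315/1419857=-929.28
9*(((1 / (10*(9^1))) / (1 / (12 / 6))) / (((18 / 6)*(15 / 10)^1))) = 2 / 45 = 0.04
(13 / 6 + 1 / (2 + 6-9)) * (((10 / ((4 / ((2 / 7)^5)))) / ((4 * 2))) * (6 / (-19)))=-10 / 45619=-0.00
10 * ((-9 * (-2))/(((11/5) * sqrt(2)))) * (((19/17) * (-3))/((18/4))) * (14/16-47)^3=71596857825 * sqrt(2)/23936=4230165.75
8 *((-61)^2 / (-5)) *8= -238144 / 5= -47628.80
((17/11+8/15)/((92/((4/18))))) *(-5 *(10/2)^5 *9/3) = -1071875/4554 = -235.37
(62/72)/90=31/3240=0.01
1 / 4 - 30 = -119 / 4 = -29.75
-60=-60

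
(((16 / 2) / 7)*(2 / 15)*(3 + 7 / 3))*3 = 2.44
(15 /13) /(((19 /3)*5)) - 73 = -72.96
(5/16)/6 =5/96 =0.05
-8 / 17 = -0.47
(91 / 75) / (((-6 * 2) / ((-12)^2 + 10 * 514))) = -120211 / 225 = -534.27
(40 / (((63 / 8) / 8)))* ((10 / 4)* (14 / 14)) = 6400 / 63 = 101.59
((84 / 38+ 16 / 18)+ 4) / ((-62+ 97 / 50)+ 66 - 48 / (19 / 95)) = -60700 / 2001213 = -0.03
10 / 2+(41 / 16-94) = -86.44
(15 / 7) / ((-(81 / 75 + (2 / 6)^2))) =-1.80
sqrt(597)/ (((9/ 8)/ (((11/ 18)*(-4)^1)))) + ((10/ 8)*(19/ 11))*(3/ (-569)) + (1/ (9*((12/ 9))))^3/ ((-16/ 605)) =-53.12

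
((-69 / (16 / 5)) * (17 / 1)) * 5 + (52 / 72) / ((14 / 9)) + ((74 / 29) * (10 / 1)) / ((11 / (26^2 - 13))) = -10516697 / 35728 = -294.35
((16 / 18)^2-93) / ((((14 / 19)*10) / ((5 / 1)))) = -20273 / 324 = -62.57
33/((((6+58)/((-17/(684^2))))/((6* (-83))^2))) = -1288243/277248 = -4.65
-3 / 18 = -1 / 6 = -0.17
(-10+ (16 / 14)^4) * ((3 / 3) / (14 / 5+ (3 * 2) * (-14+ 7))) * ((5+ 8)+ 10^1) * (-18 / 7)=-10305495 / 823543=-12.51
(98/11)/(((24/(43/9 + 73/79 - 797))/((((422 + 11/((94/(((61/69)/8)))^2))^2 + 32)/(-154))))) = 5084854063337142424313820117323/14966971720362423375888384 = 339738.34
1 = 1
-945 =-945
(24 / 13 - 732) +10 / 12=-56887 / 78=-729.32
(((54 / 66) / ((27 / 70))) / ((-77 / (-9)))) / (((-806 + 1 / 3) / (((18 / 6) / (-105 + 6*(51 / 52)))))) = 2340 / 251220563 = 0.00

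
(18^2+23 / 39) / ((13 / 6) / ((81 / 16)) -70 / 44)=-22558338 / 80821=-279.11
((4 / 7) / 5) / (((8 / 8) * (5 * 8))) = 0.00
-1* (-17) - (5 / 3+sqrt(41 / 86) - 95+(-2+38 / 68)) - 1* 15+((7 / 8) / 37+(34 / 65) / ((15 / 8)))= 158759943 / 1635400 - sqrt(3526) / 86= 96.39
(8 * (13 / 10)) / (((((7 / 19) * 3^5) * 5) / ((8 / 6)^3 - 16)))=-363584 / 1148175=-0.32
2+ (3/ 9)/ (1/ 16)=22/ 3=7.33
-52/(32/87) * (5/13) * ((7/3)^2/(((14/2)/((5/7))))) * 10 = -3625/12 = -302.08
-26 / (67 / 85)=-2210 / 67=-32.99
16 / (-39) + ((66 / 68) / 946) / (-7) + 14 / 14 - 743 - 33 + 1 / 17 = -618925949 / 798252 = -775.35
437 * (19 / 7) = 8303 / 7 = 1186.14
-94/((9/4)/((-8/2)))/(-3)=-1504/27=-55.70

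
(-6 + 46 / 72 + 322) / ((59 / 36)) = 193.20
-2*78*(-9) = 1404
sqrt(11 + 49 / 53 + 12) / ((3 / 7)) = 11.41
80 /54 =40 /27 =1.48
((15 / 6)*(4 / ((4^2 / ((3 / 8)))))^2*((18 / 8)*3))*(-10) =-6075 / 4096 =-1.48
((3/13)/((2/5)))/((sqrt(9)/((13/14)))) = 5/28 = 0.18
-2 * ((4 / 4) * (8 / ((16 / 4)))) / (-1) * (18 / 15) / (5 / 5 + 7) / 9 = 1 / 15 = 0.07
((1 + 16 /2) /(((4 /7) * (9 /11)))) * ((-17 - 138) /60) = -2387 /48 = -49.73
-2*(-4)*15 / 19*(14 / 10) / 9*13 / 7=104 / 57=1.82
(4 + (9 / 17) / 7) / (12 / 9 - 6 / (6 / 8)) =-291 / 476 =-0.61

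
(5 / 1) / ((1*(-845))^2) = 1 / 142805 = 0.00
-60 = -60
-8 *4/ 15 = -32/ 15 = -2.13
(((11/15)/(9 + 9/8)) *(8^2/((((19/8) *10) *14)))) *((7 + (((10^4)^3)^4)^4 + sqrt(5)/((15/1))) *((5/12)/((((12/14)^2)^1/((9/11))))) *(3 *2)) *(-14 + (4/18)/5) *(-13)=7314944 *sqrt(5)/15582375 + 7314944000000000000000000000000000000000000000000000000000000000000000000000000000000000000000000000000000000000000000000000000000000000000000000000000000000000000000000000000000000000000000051204608/1038825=7041555603686857747936370000000000000000000000000000000000000000000000000000000000000000000000000000000000000000000000000000000000000000000000000000000000000000000000000000000000000000000000000.00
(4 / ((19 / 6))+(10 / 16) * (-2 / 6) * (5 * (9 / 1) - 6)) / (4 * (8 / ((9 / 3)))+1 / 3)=-1043 / 1672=-0.62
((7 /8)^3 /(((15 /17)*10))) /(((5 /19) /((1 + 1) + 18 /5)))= 775523 /480000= 1.62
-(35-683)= 648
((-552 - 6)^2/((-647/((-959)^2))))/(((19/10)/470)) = -1345871107954800/12293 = -109482722521.34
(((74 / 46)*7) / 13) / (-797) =-259 / 238303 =-0.00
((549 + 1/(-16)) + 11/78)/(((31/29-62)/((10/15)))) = -9936125/1653912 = -6.01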